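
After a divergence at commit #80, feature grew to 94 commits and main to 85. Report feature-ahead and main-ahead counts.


Common ancestor: commit #80
feature commits after divergence: 94 - 80 = 14
main commits after divergence: 85 - 80 = 5
feature is 14 commits ahead of main
main is 5 commits ahead of feature

feature ahead: 14, main ahead: 5


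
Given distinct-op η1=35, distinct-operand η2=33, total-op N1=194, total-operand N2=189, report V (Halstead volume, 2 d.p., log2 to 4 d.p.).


Formula: V = N * log2(η), where N = N1 + N2 and η = η1 + η2
η = 35 + 33 = 68
N = 194 + 189 = 383
log2(68) ≈ 6.0875
V = 383 * 6.0875 = 2331.51

2331.51


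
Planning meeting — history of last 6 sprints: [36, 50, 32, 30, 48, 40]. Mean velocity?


Formula: Avg velocity = Total points / Number of sprints
Points: [36, 50, 32, 30, 48, 40]
Sum = 36 + 50 + 32 + 30 + 48 + 40 = 236
Avg velocity = 236 / 6 = 39.33 points/sprint

39.33 points/sprint


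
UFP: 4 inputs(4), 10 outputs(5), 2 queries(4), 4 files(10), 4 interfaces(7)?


UFP = EI*4 + EO*5 + EQ*4 + ILF*10 + EIF*7
UFP = 4*4 + 10*5 + 2*4 + 4*10 + 4*7
UFP = 16 + 50 + 8 + 40 + 28
UFP = 142

142


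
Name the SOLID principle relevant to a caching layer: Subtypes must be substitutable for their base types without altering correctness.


This describes the Liskov Substitution Principle (LSP)

Liskov Substitution Principle (LSP)


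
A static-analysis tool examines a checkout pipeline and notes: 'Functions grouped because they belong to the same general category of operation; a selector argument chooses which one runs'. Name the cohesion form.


Reasoning: Grouped by category of activity, not by data or sequence
Type: Logical cohesion

Logical cohesion


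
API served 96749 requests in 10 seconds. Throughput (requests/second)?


Formula: throughput = requests / seconds
throughput = 96749 / 10
throughput = 9674.9 requests/second

9674.9 requests/second


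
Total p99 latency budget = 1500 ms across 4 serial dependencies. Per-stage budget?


Formula: per_stage = total_budget / stages
per_stage = 1500 / 4
per_stage = 375.0 ms

375.0 ms


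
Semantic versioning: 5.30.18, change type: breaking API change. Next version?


Current: 5.30.18
Change category: 'breaking API change' → major bump
SemVer rule: major bump → increment MAJOR, reset MINOR and PATCH to 0
New: 6.0.0

6.0.0


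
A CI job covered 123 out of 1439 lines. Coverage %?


Coverage = covered / total * 100
Coverage = 123 / 1439 * 100
Coverage = 8.55%

8.55%


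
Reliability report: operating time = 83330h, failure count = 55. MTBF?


Formula: MTBF = Total operating time / Number of failures
MTBF = 83330 / 55
MTBF = 1515.09 hours

1515.09 hours


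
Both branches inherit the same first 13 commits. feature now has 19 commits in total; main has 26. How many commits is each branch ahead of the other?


Common ancestor: commit #13
feature commits after divergence: 19 - 13 = 6
main commits after divergence: 26 - 13 = 13
feature is 6 commits ahead of main
main is 13 commits ahead of feature

feature ahead: 6, main ahead: 13


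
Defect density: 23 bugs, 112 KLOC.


Defect density = defects / KLOC
Defect density = 23 / 112
Defect density = 0.205 defects/KLOC

0.205 defects/KLOC


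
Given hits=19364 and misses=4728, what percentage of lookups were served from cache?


Formula: hit rate = hits / (hits + misses) * 100
hit rate = 19364 / (19364 + 4728) * 100
hit rate = 19364 / 24092 * 100
hit rate = 80.38%

80.38%


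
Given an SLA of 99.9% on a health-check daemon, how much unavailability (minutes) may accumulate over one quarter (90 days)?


Formula: allowed downtime = period * (100 - SLA) / 100
Period (quarter (90 days)) = 129600 minutes
Unavailability fraction = (100 - 99.9) / 100
Allowed downtime = 129600 * (100 - 99.9) / 100
Allowed downtime = 129.6 minutes

129.6 minutes


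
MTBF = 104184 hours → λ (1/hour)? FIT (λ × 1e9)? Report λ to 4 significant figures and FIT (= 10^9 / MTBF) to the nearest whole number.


Formula: λ = 1 / MTBF; FIT = λ × 1e9 = 1e9 / MTBF
λ = 1 / 104184 ≈ 9.598e-06 failures/hour
FIT = 1e9 / 104184 ≈ 9598 failures per 1e9 hours (nearest whole number)

λ = 9.598e-06 /h, FIT = 9598


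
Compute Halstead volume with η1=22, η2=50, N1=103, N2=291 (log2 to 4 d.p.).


Formula: V = N * log2(η), where N = N1 + N2 and η = η1 + η2
η = 22 + 50 = 72
N = 103 + 291 = 394
log2(72) ≈ 6.1699
V = 394 * 6.1699 = 2430.94

2430.94


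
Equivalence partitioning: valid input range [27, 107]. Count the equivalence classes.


Valid range: [27, 107]
Class 1: x < 27 — invalid
Class 2: 27 ≤ x ≤ 107 — valid
Class 3: x > 107 — invalid
Total equivalence classes: 3

3 equivalence classes


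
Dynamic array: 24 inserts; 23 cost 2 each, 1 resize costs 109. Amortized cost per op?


Formula: Amortized cost = Total cost / Operations
Total cost = (23 * 2) + (1 * 109)
Total cost = 46 + 109 = 155
Amortized = 155 / 24 = 6.4583

6.4583


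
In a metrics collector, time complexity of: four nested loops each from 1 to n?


Reasoning: four levels of nesting
Complexity: O(n^4)

O(n^4)


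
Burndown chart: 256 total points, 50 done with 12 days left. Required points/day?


Formula: Required rate = Remaining points / Days left
Remaining = 256 - 50 = 206 points
Required rate = 206 / 12 = 17.17 points/day

17.17 points/day


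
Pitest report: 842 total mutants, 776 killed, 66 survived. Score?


Mutation score = killed / total * 100
Mutation score = 776 / 842 * 100
Mutation score = 92.16%

92.16%


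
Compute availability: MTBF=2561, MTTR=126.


Availability = MTBF / (MTBF + MTTR)
Availability = 2561 / (2561 + 126)
Availability = 2561 / 2687
Availability = 95.3108%

95.3108%


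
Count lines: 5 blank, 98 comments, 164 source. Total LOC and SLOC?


Total LOC = blank + comment + code
Total LOC = 5 + 98 + 164 = 267
SLOC (source only) = code = 164

Total LOC: 267, SLOC: 164


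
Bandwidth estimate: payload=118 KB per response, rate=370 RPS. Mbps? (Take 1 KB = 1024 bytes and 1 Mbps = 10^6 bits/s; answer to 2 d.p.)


Formula: Mbps = payload_bytes * RPS * 8 / 1e6
Payload per request = 118 KB = 118 * 1024 = 120832 bytes
Total bytes/sec = 120832 * 370 = 44707840
Total bits/sec = 44707840 * 8 = 357662720
Mbps = 357662720 / 1e6 = 357.66

357.66 Mbps


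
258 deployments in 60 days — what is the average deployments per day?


Formula: deployments per day = releases / days
= 258 / 60
= 4.3 deploys/day
(equivalently, 30.1 deploys/week)

4.3 deploys/day


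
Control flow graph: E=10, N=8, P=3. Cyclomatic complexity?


Formula: V(G) = E - N + 2P
V(G) = 10 - 8 + 2*3
V(G) = 2 + 6
V(G) = 8

8


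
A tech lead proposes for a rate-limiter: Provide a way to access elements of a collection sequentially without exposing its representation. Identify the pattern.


This matches the Iterator pattern

Iterator


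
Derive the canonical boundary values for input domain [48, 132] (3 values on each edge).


Range: [48, 132]
Boundaries: just below min, min, min+1, max-1, max, just above max
Values: [47, 48, 49, 131, 132, 133]

[47, 48, 49, 131, 132, 133]


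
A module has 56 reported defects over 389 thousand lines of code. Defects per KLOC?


Defect density = defects / KLOC
Defect density = 56 / 389
Defect density = 0.144 defects/KLOC

0.144 defects/KLOC


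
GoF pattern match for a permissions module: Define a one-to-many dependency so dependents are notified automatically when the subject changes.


This matches the Observer pattern

Observer


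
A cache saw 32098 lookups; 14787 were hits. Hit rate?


Formula: hit rate = hits / (hits + misses) * 100
hit rate = 14787 / (14787 + 17311) * 100
hit rate = 14787 / 32098 * 100
hit rate = 46.07%

46.07%


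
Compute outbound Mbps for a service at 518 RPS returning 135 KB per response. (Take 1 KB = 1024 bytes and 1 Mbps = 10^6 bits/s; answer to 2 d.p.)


Formula: Mbps = payload_bytes * RPS * 8 / 1e6
Payload per request = 135 KB = 135 * 1024 = 138240 bytes
Total bytes/sec = 138240 * 518 = 71608320
Total bits/sec = 71608320 * 8 = 572866560
Mbps = 572866560 / 1e6 = 572.87

572.87 Mbps


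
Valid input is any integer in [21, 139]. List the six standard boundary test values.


Range: [21, 139]
Boundaries: just below min, min, min+1, max-1, max, just above max
Values: [20, 21, 22, 138, 139, 140]

[20, 21, 22, 138, 139, 140]


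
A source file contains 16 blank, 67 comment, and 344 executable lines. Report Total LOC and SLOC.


Total LOC = blank + comment + code
Total LOC = 16 + 67 + 344 = 427
SLOC (source only) = code = 344

Total LOC: 427, SLOC: 344


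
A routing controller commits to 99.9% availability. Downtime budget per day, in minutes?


Formula: allowed downtime = period * (100 - SLA) / 100
Period (day) = 1440 minutes
Unavailability fraction = (100 - 99.9) / 100
Allowed downtime = 1440 * (100 - 99.9) / 100
Allowed downtime = 1.44 minutes

1.44 minutes


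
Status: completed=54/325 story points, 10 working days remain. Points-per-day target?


Formula: Required rate = Remaining points / Days left
Remaining = 325 - 54 = 271 points
Required rate = 271 / 10 = 27.1 points/day

27.1 points/day


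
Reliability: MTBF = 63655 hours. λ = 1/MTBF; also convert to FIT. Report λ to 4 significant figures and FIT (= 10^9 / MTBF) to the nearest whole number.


Formula: λ = 1 / MTBF; FIT = λ × 1e9 = 1e9 / MTBF
λ = 1 / 63655 ≈ 1.571e-05 failures/hour
FIT = 1e9 / 63655 ≈ 15710 failures per 1e9 hours (nearest whole number)

λ = 1.571e-05 /h, FIT = 15710


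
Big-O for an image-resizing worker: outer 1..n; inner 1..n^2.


Reasoning: n times n^2
Complexity: O(n^3)

O(n^3)


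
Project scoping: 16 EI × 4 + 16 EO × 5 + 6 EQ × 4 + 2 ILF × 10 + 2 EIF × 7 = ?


UFP = EI*4 + EO*5 + EQ*4 + ILF*10 + EIF*7
UFP = 16*4 + 16*5 + 6*4 + 2*10 + 2*7
UFP = 64 + 80 + 24 + 20 + 14
UFP = 202

202


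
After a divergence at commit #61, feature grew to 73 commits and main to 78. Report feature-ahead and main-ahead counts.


Common ancestor: commit #61
feature commits after divergence: 73 - 61 = 12
main commits after divergence: 78 - 61 = 17
feature is 12 commits ahead of main
main is 17 commits ahead of feature

feature ahead: 12, main ahead: 17


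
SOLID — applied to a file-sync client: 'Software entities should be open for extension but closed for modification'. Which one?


This describes the Open/Closed Principle (OCP)

Open/Closed Principle (OCP)


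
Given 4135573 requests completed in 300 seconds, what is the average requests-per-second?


Formula: throughput = requests / seconds
throughput = 4135573 / 300
throughput = 13785.24 requests/second

13785.24 requests/second


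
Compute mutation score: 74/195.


Mutation score = killed / total * 100
Mutation score = 74 / 195 * 100
Mutation score = 37.95%

37.95%


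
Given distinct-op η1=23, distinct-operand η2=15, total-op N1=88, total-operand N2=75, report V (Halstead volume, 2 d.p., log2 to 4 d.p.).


Formula: V = N * log2(η), where N = N1 + N2 and η = η1 + η2
η = 23 + 15 = 38
N = 88 + 75 = 163
log2(38) ≈ 5.2479
V = 163 * 5.2479 = 855.41

855.41


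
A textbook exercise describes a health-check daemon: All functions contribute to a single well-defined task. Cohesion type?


Reasoning: Best: single purpose
Type: Functional cohesion

Functional cohesion


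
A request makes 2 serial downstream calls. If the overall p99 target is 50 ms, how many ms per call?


Formula: per_stage = total_budget / stages
per_stage = 50 / 2
per_stage = 25.0 ms

25.0 ms


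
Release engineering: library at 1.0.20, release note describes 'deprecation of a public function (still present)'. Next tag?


Current: 1.0.20
Change category: 'deprecation of a public function (still present)' → minor bump
SemVer rule: minor bump → increment MINOR, reset PATCH to 0 (MAJOR unchanged)
New: 1.1.0

1.1.0


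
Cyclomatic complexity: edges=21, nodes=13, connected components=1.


Formula: V(G) = E - N + 2P
V(G) = 21 - 13 + 2*1
V(G) = 8 + 2
V(G) = 10

10


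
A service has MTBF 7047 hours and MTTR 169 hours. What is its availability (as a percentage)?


Availability = MTBF / (MTBF + MTTR)
Availability = 7047 / (7047 + 169)
Availability = 7047 / 7216
Availability = 97.658%

97.658%


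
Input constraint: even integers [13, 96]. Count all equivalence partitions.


Constraint: even integers in [13, 96]
Class 1: x < 13 — out-of-range invalid
Class 2: x in [13,96] but odd — wrong type invalid
Class 3: x in [13,96] and even — valid
Class 4: x > 96 — out-of-range invalid
Total equivalence classes: 4

4 equivalence classes


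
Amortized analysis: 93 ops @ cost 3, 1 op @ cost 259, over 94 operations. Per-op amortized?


Formula: Amortized cost = Total cost / Operations
Total cost = (93 * 3) + (1 * 259)
Total cost = 279 + 259 = 538
Amortized = 538 / 94 = 5.7234

5.7234


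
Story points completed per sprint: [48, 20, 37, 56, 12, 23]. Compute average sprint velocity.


Formula: Avg velocity = Total points / Number of sprints
Points: [48, 20, 37, 56, 12, 23]
Sum = 48 + 20 + 37 + 56 + 12 + 23 = 196
Avg velocity = 196 / 6 = 32.67 points/sprint

32.67 points/sprint


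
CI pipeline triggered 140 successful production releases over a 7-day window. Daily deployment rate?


Formula: deployments per day = releases / days
= 140 / 7
= 20.0 deploys/day
(equivalently, 140.0 deploys/week)

20.0 deploys/day


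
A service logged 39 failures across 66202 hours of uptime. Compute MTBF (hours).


Formula: MTBF = Total operating time / Number of failures
MTBF = 66202 / 39
MTBF = 1697.49 hours

1697.49 hours


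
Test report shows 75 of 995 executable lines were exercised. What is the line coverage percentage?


Coverage = covered / total * 100
Coverage = 75 / 995 * 100
Coverage = 7.54%

7.54%


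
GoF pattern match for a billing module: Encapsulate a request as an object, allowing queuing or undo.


This matches the Command pattern

Command


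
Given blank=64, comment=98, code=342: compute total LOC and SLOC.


Total LOC = blank + comment + code
Total LOC = 64 + 98 + 342 = 504
SLOC (source only) = code = 342

Total LOC: 504, SLOC: 342


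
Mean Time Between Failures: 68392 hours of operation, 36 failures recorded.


Formula: MTBF = Total operating time / Number of failures
MTBF = 68392 / 36
MTBF = 1899.78 hours

1899.78 hours


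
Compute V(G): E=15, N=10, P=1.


Formula: V(G) = E - N + 2P
V(G) = 15 - 10 + 2*1
V(G) = 5 + 2
V(G) = 7

7


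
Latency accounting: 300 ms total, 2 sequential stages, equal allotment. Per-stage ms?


Formula: per_stage = total_budget / stages
per_stage = 300 / 2
per_stage = 150.0 ms

150.0 ms


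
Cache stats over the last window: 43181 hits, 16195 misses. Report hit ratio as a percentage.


Formula: hit rate = hits / (hits + misses) * 100
hit rate = 43181 / (43181 + 16195) * 100
hit rate = 43181 / 59376 * 100
hit rate = 72.72%

72.72%


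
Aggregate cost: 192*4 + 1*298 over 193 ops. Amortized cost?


Formula: Amortized cost = Total cost / Operations
Total cost = (192 * 4) + (1 * 298)
Total cost = 768 + 298 = 1066
Amortized = 1066 / 193 = 5.5233

5.5233


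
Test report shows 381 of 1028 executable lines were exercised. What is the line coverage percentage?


Coverage = covered / total * 100
Coverage = 381 / 1028 * 100
Coverage = 37.06%

37.06%


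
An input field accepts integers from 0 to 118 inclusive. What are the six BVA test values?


Range: [0, 118]
Boundaries: just below min, min, min+1, max-1, max, just above max
Values: [-1, 0, 1, 117, 118, 119]

[-1, 0, 1, 117, 118, 119]


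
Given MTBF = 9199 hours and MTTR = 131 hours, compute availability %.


Availability = MTBF / (MTBF + MTTR)
Availability = 9199 / (9199 + 131)
Availability = 9199 / 9330
Availability = 98.5959%

98.5959%


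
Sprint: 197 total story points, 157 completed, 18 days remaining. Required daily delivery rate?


Formula: Required rate = Remaining points / Days left
Remaining = 197 - 157 = 40 points
Required rate = 40 / 18 = 2.22 points/day

2.22 points/day


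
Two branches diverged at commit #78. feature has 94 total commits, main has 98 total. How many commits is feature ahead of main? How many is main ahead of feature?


Common ancestor: commit #78
feature commits after divergence: 94 - 78 = 16
main commits after divergence: 98 - 78 = 20
feature is 16 commits ahead of main
main is 20 commits ahead of feature

feature ahead: 16, main ahead: 20


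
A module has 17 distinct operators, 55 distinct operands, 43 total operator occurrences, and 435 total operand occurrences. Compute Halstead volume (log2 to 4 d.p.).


Formula: V = N * log2(η), where N = N1 + N2 and η = η1 + η2
η = 17 + 55 = 72
N = 43 + 435 = 478
log2(72) ≈ 6.1699
V = 478 * 6.1699 = 2949.21

2949.21


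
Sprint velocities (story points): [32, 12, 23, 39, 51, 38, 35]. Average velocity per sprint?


Formula: Avg velocity = Total points / Number of sprints
Points: [32, 12, 23, 39, 51, 38, 35]
Sum = 32 + 12 + 23 + 39 + 51 + 38 + 35 = 230
Avg velocity = 230 / 7 = 32.86 points/sprint

32.86 points/sprint


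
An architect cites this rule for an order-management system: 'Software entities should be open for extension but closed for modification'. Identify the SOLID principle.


This describes the Open/Closed Principle (OCP)

Open/Closed Principle (OCP)


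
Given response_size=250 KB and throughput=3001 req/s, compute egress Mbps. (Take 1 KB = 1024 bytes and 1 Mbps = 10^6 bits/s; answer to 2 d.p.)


Formula: Mbps = payload_bytes * RPS * 8 / 1e6
Payload per request = 250 KB = 250 * 1024 = 256000 bytes
Total bytes/sec = 256000 * 3001 = 768256000
Total bits/sec = 768256000 * 8 = 6146048000
Mbps = 6146048000 / 1e6 = 6146.05

6146.05 Mbps


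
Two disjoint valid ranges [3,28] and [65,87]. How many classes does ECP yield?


Valid ranges: [3,28] and [65,87]
Class 1: x < 3 — invalid
Class 2: 3 ≤ x ≤ 28 — valid
Class 3: 28 < x < 65 — invalid (gap between ranges)
Class 4: 65 ≤ x ≤ 87 — valid
Class 5: x > 87 — invalid
Total equivalence classes: 5

5 equivalence classes


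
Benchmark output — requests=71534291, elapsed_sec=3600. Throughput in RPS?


Formula: throughput = requests / seconds
throughput = 71534291 / 3600
throughput = 19870.64 requests/second

19870.64 requests/second


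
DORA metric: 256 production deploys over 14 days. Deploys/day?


Formula: deployments per day = releases / days
= 256 / 14
= 18.286 deploys/day
(equivalently, 128.0 deploys/week)

18.286 deploys/day


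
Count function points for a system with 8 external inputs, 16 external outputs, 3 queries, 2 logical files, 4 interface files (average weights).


UFP = EI*4 + EO*5 + EQ*4 + ILF*10 + EIF*7
UFP = 8*4 + 16*5 + 3*4 + 2*10 + 4*7
UFP = 32 + 80 + 12 + 20 + 28
UFP = 172

172


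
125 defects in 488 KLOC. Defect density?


Defect density = defects / KLOC
Defect density = 125 / 488
Defect density = 0.256 defects/KLOC

0.256 defects/KLOC


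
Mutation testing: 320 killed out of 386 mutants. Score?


Mutation score = killed / total * 100
Mutation score = 320 / 386 * 100
Mutation score = 82.9%

82.9%


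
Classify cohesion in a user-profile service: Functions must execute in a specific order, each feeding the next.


Reasoning: Output of one is input to next
Type: Sequential cohesion

Sequential cohesion


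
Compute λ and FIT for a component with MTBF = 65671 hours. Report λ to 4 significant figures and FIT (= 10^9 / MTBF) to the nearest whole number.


Formula: λ = 1 / MTBF; FIT = λ × 1e9 = 1e9 / MTBF
λ = 1 / 65671 ≈ 1.523e-05 failures/hour
FIT = 1e9 / 65671 ≈ 15227 failures per 1e9 hours (nearest whole number)

λ = 1.523e-05 /h, FIT = 15227


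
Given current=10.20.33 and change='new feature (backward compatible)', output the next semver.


Current: 10.20.33
Change category: 'new feature (backward compatible)' → minor bump
SemVer rule: minor bump → increment MINOR, reset PATCH to 0 (MAJOR unchanged)
New: 10.21.0

10.21.0


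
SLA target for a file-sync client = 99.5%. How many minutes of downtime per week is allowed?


Formula: allowed downtime = period * (100 - SLA) / 100
Period (week) = 10080 minutes
Unavailability fraction = (100 - 99.5) / 100
Allowed downtime = 10080 * (100 - 99.5) / 100
Allowed downtime = 50.4 minutes

50.4 minutes


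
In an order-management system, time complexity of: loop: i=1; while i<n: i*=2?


Reasoning: i doubles each step so iterations are log2(n)
Complexity: O(log n)

O(log n)


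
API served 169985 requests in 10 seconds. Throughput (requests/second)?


Formula: throughput = requests / seconds
throughput = 169985 / 10
throughput = 16998.5 requests/second

16998.5 requests/second


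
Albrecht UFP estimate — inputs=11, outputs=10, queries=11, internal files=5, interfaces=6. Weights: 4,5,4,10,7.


UFP = EI*4 + EO*5 + EQ*4 + ILF*10 + EIF*7
UFP = 11*4 + 10*5 + 11*4 + 5*10 + 6*7
UFP = 44 + 50 + 44 + 50 + 42
UFP = 230

230


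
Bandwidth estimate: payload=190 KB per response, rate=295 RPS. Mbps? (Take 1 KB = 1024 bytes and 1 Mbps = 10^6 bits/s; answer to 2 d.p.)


Formula: Mbps = payload_bytes * RPS * 8 / 1e6
Payload per request = 190 KB = 190 * 1024 = 194560 bytes
Total bytes/sec = 194560 * 295 = 57395200
Total bits/sec = 57395200 * 8 = 459161600
Mbps = 459161600 / 1e6 = 459.16

459.16 Mbps


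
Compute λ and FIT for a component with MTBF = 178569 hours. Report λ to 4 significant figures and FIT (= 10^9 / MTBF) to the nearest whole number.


Formula: λ = 1 / MTBF; FIT = λ × 1e9 = 1e9 / MTBF
λ = 1 / 178569 ≈ 5.600e-06 failures/hour
FIT = 1e9 / 178569 ≈ 5600 failures per 1e9 hours (nearest whole number)

λ = 5.600e-06 /h, FIT = 5600


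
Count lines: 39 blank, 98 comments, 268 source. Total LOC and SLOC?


Total LOC = blank + comment + code
Total LOC = 39 + 98 + 268 = 405
SLOC (source only) = code = 268

Total LOC: 405, SLOC: 268


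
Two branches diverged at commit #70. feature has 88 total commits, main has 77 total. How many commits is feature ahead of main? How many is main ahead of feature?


Common ancestor: commit #70
feature commits after divergence: 88 - 70 = 18
main commits after divergence: 77 - 70 = 7
feature is 18 commits ahead of main
main is 7 commits ahead of feature

feature ahead: 18, main ahead: 7


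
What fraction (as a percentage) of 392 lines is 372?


Coverage = covered / total * 100
Coverage = 372 / 392 * 100
Coverage = 94.9%

94.9%


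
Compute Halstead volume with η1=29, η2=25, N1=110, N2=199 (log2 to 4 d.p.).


Formula: V = N * log2(η), where N = N1 + N2 and η = η1 + η2
η = 29 + 25 = 54
N = 110 + 199 = 309
log2(54) ≈ 5.7549
V = 309 * 5.7549 = 1778.26

1778.26


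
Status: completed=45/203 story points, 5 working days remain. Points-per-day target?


Formula: Required rate = Remaining points / Days left
Remaining = 203 - 45 = 158 points
Required rate = 158 / 5 = 31.6 points/day

31.6 points/day


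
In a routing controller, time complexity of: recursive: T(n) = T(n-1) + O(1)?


Reasoning: linear recursion with constant work per frame
Complexity: O(n)

O(n)


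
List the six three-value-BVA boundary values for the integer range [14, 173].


Range: [14, 173]
Boundaries: just below min, min, min+1, max-1, max, just above max
Values: [13, 14, 15, 172, 173, 174]

[13, 14, 15, 172, 173, 174]


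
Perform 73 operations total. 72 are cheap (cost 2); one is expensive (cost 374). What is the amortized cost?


Formula: Amortized cost = Total cost / Operations
Total cost = (72 * 2) + (1 * 374)
Total cost = 144 + 374 = 518
Amortized = 518 / 73 = 7.0959

7.0959


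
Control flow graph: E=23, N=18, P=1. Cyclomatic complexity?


Formula: V(G) = E - N + 2P
V(G) = 23 - 18 + 2*1
V(G) = 5 + 2
V(G) = 7

7


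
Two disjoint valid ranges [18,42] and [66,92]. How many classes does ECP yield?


Valid ranges: [18,42] and [66,92]
Class 1: x < 18 — invalid
Class 2: 18 ≤ x ≤ 42 — valid
Class 3: 42 < x < 66 — invalid (gap between ranges)
Class 4: 66 ≤ x ≤ 92 — valid
Class 5: x > 92 — invalid
Total equivalence classes: 5

5 equivalence classes


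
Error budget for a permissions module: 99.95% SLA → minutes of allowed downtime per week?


Formula: allowed downtime = period * (100 - SLA) / 100
Period (week) = 10080 minutes
Unavailability fraction = (100 - 99.95) / 100
Allowed downtime = 10080 * (100 - 99.95) / 100
Allowed downtime = 5.04 minutes

5.04 minutes


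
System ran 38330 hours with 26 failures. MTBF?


Formula: MTBF = Total operating time / Number of failures
MTBF = 38330 / 26
MTBF = 1474.23 hours

1474.23 hours


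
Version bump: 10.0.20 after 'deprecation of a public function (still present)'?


Current: 10.0.20
Change category: 'deprecation of a public function (still present)' → minor bump
SemVer rule: minor bump → increment MINOR, reset PATCH to 0 (MAJOR unchanged)
New: 10.1.0

10.1.0


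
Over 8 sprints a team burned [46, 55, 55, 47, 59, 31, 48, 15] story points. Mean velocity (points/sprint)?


Formula: Avg velocity = Total points / Number of sprints
Points: [46, 55, 55, 47, 59, 31, 48, 15]
Sum = 46 + 55 + 55 + 47 + 59 + 31 + 48 + 15 = 356
Avg velocity = 356 / 8 = 44.5 points/sprint

44.5 points/sprint


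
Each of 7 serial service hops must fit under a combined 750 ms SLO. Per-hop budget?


Formula: per_stage = total_budget / stages
per_stage = 750 / 7
per_stage = 107.14 ms

107.14 ms


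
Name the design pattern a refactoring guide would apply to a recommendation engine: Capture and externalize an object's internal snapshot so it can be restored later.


This matches the Memento pattern

Memento


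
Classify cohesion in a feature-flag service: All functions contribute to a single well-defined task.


Reasoning: Best: single purpose
Type: Functional cohesion

Functional cohesion


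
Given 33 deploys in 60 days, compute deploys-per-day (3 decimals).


Formula: deployments per day = releases / days
= 33 / 60
= 0.55 deploys/day
(equivalently, 3.85 deploys/week)

0.55 deploys/day


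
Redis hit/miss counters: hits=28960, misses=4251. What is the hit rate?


Formula: hit rate = hits / (hits + misses) * 100
hit rate = 28960 / (28960 + 4251) * 100
hit rate = 28960 / 33211 * 100
hit rate = 87.2%

87.2%


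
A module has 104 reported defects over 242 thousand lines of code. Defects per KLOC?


Defect density = defects / KLOC
Defect density = 104 / 242
Defect density = 0.43 defects/KLOC

0.43 defects/KLOC


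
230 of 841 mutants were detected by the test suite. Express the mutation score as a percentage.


Mutation score = killed / total * 100
Mutation score = 230 / 841 * 100
Mutation score = 27.35%

27.35%


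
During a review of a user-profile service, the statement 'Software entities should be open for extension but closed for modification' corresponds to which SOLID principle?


This describes the Open/Closed Principle (OCP)

Open/Closed Principle (OCP)


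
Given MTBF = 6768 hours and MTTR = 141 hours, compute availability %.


Availability = MTBF / (MTBF + MTTR)
Availability = 6768 / (6768 + 141)
Availability = 6768 / 6909
Availability = 97.9592%

97.9592%


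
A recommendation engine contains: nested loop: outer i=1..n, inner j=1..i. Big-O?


Reasoning: triangle: n(n+1)/2 ~ n^2/2
Complexity: O(n^2)

O(n^2)


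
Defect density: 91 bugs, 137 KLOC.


Defect density = defects / KLOC
Defect density = 91 / 137
Defect density = 0.664 defects/KLOC

0.664 defects/KLOC


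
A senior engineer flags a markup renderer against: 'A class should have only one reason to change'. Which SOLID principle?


This describes the Single Responsibility Principle (SRP)

Single Responsibility Principle (SRP)


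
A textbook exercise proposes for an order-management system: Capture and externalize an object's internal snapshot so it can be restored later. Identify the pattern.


This matches the Memento pattern

Memento


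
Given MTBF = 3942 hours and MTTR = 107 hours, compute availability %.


Availability = MTBF / (MTBF + MTTR)
Availability = 3942 / (3942 + 107)
Availability = 3942 / 4049
Availability = 97.3574%

97.3574%


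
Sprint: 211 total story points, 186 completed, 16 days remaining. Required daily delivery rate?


Formula: Required rate = Remaining points / Days left
Remaining = 211 - 186 = 25 points
Required rate = 25 / 16 = 1.56 points/day

1.56 points/day


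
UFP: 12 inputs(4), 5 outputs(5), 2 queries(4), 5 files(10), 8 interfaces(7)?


UFP = EI*4 + EO*5 + EQ*4 + ILF*10 + EIF*7
UFP = 12*4 + 5*5 + 2*4 + 5*10 + 8*7
UFP = 48 + 25 + 8 + 50 + 56
UFP = 187

187


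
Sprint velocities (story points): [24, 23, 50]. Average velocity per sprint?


Formula: Avg velocity = Total points / Number of sprints
Points: [24, 23, 50]
Sum = 24 + 23 + 50 = 97
Avg velocity = 97 / 3 = 32.33 points/sprint

32.33 points/sprint


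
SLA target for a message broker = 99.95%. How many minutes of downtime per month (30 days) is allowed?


Formula: allowed downtime = period * (100 - SLA) / 100
Period (month (30 days)) = 43200 minutes
Unavailability fraction = (100 - 99.95) / 100
Allowed downtime = 43200 * (100 - 99.95) / 100
Allowed downtime = 21.6 minutes

21.6 minutes


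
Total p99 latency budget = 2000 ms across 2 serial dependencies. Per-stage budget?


Formula: per_stage = total_budget / stages
per_stage = 2000 / 2
per_stage = 1000.0 ms

1000.0 ms


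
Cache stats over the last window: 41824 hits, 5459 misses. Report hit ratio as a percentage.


Formula: hit rate = hits / (hits + misses) * 100
hit rate = 41824 / (41824 + 5459) * 100
hit rate = 41824 / 47283 * 100
hit rate = 88.45%

88.45%


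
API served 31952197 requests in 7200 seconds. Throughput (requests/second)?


Formula: throughput = requests / seconds
throughput = 31952197 / 7200
throughput = 4437.81 requests/second

4437.81 requests/second


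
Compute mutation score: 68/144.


Mutation score = killed / total * 100
Mutation score = 68 / 144 * 100
Mutation score = 47.22%

47.22%


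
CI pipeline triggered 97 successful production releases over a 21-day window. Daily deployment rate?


Formula: deployments per day = releases / days
= 97 / 21
= 4.619 deploys/day
(equivalently, 32.33 deploys/week)

4.619 deploys/day


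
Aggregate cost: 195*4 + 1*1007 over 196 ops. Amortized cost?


Formula: Amortized cost = Total cost / Operations
Total cost = (195 * 4) + (1 * 1007)
Total cost = 780 + 1007 = 1787
Amortized = 1787 / 196 = 9.1173

9.1173


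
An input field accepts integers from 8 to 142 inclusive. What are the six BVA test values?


Range: [8, 142]
Boundaries: just below min, min, min+1, max-1, max, just above max
Values: [7, 8, 9, 141, 142, 143]

[7, 8, 9, 141, 142, 143]


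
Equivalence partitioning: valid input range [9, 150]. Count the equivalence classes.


Valid range: [9, 150]
Class 1: x < 9 — invalid
Class 2: 9 ≤ x ≤ 150 — valid
Class 3: x > 150 — invalid
Total equivalence classes: 3

3 equivalence classes


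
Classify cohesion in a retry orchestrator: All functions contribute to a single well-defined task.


Reasoning: Best: single purpose
Type: Functional cohesion

Functional cohesion


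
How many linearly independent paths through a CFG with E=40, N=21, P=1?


Formula: V(G) = E - N + 2P
V(G) = 40 - 21 + 2*1
V(G) = 19 + 2
V(G) = 21

21


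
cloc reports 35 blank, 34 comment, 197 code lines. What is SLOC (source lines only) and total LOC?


Total LOC = blank + comment + code
Total LOC = 35 + 34 + 197 = 266
SLOC (source only) = code = 197

Total LOC: 266, SLOC: 197


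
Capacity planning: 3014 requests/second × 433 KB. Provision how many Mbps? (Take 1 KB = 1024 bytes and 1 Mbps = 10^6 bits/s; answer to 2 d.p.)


Formula: Mbps = payload_bytes * RPS * 8 / 1e6
Payload per request = 433 KB = 433 * 1024 = 443392 bytes
Total bytes/sec = 443392 * 3014 = 1336383488
Total bits/sec = 1336383488 * 8 = 10691067904
Mbps = 10691067904 / 1e6 = 10691.07

10691.07 Mbps


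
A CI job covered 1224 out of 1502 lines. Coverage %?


Coverage = covered / total * 100
Coverage = 1224 / 1502 * 100
Coverage = 81.49%

81.49%


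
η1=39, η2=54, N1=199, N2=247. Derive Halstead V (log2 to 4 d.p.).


Formula: V = N * log2(η), where N = N1 + N2 and η = η1 + η2
η = 39 + 54 = 93
N = 199 + 247 = 446
log2(93) ≈ 6.5392
V = 446 * 6.5392 = 2916.48

2916.48


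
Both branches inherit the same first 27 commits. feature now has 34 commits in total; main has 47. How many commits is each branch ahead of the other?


Common ancestor: commit #27
feature commits after divergence: 34 - 27 = 7
main commits after divergence: 47 - 27 = 20
feature is 7 commits ahead of main
main is 20 commits ahead of feature

feature ahead: 7, main ahead: 20


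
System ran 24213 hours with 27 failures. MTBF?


Formula: MTBF = Total operating time / Number of failures
MTBF = 24213 / 27
MTBF = 896.78 hours

896.78 hours


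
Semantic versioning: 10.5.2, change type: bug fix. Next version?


Current: 10.5.2
Change category: 'bug fix' → patch bump
SemVer rule: patch bump → increment PATCH (MAJOR and MINOR unchanged)
New: 10.5.3

10.5.3


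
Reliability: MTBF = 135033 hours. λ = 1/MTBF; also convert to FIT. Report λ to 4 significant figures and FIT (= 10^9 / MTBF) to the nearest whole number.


Formula: λ = 1 / MTBF; FIT = λ × 1e9 = 1e9 / MTBF
λ = 1 / 135033 ≈ 7.406e-06 failures/hour
FIT = 1e9 / 135033 ≈ 7406 failures per 1e9 hours (nearest whole number)

λ = 7.406e-06 /h, FIT = 7406


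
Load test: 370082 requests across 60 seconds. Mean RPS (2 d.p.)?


Formula: throughput = requests / seconds
throughput = 370082 / 60
throughput = 6168.03 requests/second

6168.03 requests/second


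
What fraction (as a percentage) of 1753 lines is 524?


Coverage = covered / total * 100
Coverage = 524 / 1753 * 100
Coverage = 29.89%

29.89%


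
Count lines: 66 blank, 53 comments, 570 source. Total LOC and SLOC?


Total LOC = blank + comment + code
Total LOC = 66 + 53 + 570 = 689
SLOC (source only) = code = 570

Total LOC: 689, SLOC: 570


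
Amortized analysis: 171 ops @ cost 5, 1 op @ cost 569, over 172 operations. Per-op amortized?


Formula: Amortized cost = Total cost / Operations
Total cost = (171 * 5) + (1 * 569)
Total cost = 855 + 569 = 1424
Amortized = 1424 / 172 = 8.2791

8.2791


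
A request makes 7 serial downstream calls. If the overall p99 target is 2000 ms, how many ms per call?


Formula: per_stage = total_budget / stages
per_stage = 2000 / 7
per_stage = 285.71 ms

285.71 ms


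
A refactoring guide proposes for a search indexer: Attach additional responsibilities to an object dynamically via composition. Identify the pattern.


This matches the Decorator pattern

Decorator


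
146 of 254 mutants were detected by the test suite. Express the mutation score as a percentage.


Mutation score = killed / total * 100
Mutation score = 146 / 254 * 100
Mutation score = 57.48%

57.48%


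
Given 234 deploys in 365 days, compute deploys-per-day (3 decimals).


Formula: deployments per day = releases / days
= 234 / 365
= 0.641 deploys/day
(equivalently, 4.49 deploys/week)

0.641 deploys/day


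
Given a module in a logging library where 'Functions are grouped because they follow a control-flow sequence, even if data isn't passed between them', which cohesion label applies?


Reasoning: Grouped by order of execution within a routine, not by data flow
Type: Procedural cohesion

Procedural cohesion


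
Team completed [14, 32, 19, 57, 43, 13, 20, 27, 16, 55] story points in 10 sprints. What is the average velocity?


Formula: Avg velocity = Total points / Number of sprints
Points: [14, 32, 19, 57, 43, 13, 20, 27, 16, 55]
Sum = 14 + 32 + 19 + 57 + 43 + 13 + 20 + 27 + 16 + 55 = 296
Avg velocity = 296 / 10 = 29.6 points/sprint

29.6 points/sprint


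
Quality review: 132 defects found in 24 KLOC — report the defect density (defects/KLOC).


Defect density = defects / KLOC
Defect density = 132 / 24
Defect density = 5.5 defects/KLOC

5.5 defects/KLOC


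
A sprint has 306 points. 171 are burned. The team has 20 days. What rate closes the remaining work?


Formula: Required rate = Remaining points / Days left
Remaining = 306 - 171 = 135 points
Required rate = 135 / 20 = 6.75 points/day

6.75 points/day


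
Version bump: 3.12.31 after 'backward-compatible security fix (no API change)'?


Current: 3.12.31
Change category: 'backward-compatible security fix (no API change)' → patch bump
SemVer rule: patch bump → increment PATCH (MAJOR and MINOR unchanged)
New: 3.12.32

3.12.32


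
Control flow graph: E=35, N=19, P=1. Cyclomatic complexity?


Formula: V(G) = E - N + 2P
V(G) = 35 - 19 + 2*1
V(G) = 16 + 2
V(G) = 18

18


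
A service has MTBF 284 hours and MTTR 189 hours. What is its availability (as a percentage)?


Availability = MTBF / (MTBF + MTTR)
Availability = 284 / (284 + 189)
Availability = 284 / 473
Availability = 60.0423%

60.0423%


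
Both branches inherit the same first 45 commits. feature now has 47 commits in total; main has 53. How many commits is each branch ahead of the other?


Common ancestor: commit #45
feature commits after divergence: 47 - 45 = 2
main commits after divergence: 53 - 45 = 8
feature is 2 commits ahead of main
main is 8 commits ahead of feature

feature ahead: 2, main ahead: 8


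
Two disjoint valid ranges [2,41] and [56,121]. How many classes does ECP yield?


Valid ranges: [2,41] and [56,121]
Class 1: x < 2 — invalid
Class 2: 2 ≤ x ≤ 41 — valid
Class 3: 41 < x < 56 — invalid (gap between ranges)
Class 4: 56 ≤ x ≤ 121 — valid
Class 5: x > 121 — invalid
Total equivalence classes: 5

5 equivalence classes


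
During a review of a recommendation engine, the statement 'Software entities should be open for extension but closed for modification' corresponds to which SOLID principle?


This describes the Open/Closed Principle (OCP)

Open/Closed Principle (OCP)


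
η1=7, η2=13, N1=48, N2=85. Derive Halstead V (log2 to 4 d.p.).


Formula: V = N * log2(η), where N = N1 + N2 and η = η1 + η2
η = 7 + 13 = 20
N = 48 + 85 = 133
log2(20) ≈ 4.3219
V = 133 * 4.3219 = 574.81

574.81


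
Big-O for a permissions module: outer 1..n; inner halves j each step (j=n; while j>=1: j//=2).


Reasoning: n times log n
Complexity: O(n log n)

O(n log n)


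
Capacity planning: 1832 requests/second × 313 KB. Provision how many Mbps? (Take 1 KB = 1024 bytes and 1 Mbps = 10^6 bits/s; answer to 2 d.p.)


Formula: Mbps = payload_bytes * RPS * 8 / 1e6
Payload per request = 313 KB = 313 * 1024 = 320512 bytes
Total bytes/sec = 320512 * 1832 = 587177984
Total bits/sec = 587177984 * 8 = 4697423872
Mbps = 4697423872 / 1e6 = 4697.42

4697.42 Mbps


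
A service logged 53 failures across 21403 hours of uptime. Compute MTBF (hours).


Formula: MTBF = Total operating time / Number of failures
MTBF = 21403 / 53
MTBF = 403.83 hours

403.83 hours


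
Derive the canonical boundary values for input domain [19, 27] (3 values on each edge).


Range: [19, 27]
Boundaries: just below min, min, min+1, max-1, max, just above max
Values: [18, 19, 20, 26, 27, 28]

[18, 19, 20, 26, 27, 28]


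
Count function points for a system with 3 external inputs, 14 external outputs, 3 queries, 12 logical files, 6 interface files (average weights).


UFP = EI*4 + EO*5 + EQ*4 + ILF*10 + EIF*7
UFP = 3*4 + 14*5 + 3*4 + 12*10 + 6*7
UFP = 12 + 70 + 12 + 120 + 42
UFP = 256

256
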